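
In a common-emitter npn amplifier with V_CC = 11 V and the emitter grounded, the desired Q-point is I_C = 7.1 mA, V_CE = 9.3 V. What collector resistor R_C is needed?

Collector loop: V_CC = I_C·R_C + V_CE.
R_C = (V_CC − V_CE)/I_C = (11 − 9.3)/7.1 = 0.239 kΩ.

R_C ≈ 0.24 kΩ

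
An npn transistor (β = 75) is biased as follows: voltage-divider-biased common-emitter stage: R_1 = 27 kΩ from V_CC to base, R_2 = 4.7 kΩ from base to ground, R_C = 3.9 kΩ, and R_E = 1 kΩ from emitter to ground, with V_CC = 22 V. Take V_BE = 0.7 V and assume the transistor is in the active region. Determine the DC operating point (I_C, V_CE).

I_C ≈ 2.4 mA, V_CE ≈ 10 V

Thevenize the base divider: V_Th = V_CC·R_2/(R_1+R_2) = 22×4.7/31.7 = 3.26 V, R_Th = R_1‖R_2 = 4 kΩ.
Base-emitter loop: V_Th = I_B·R_Th + V_BE + (β+1)I_B·R_E, so I_B = (3.26 − 0.7) / (4 + 76×1) = 0.032 mA.
I_C = β·I_B = 75×0.032 = 2.4 mA, and I_E = (β+1)I_B = 2.43 mA.
V_CE = V_CC − I_C·R_C − I_E·R_E = 22 − 2.4×3.9 − 2.43×1 = 10.2 V.
V_CE = 10.2 V > 0.2 V confirms active-region operation.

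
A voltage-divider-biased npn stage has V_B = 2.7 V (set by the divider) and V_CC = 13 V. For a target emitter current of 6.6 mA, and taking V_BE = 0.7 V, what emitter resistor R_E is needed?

R_E ≈ 0.3 kΩ

V_E = V_B − V_BE = 2.7 − 0.7 = 2 V.
R_E = V_E / I_E = 2 / 6.6 = 0.303 kΩ.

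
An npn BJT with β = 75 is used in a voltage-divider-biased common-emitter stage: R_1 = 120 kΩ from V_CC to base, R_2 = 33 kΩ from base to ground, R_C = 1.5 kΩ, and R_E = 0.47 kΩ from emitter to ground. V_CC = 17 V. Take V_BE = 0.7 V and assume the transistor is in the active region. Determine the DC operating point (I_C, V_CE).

Thevenize the base divider: V_Th = V_CC·R_2/(R_1+R_2) = 17×33/153 = 3.67 V, R_Th = R_1‖R_2 = 25.9 kΩ.
Base-emitter loop: V_Th = I_B·R_Th + V_BE + (β+1)I_B·R_E, so I_B = (3.67 − 0.7) / (25.9 + 76×0.47) = 0.0482 mA.
I_C = β·I_B = 75×0.0482 = 3.61 mA, and I_E = (β+1)I_B = 3.66 mA.
V_CE = V_CC − I_C·R_C − I_E·R_E = 17 − 3.61×1.5 − 3.66×0.47 = 9.86 V.
V_CE = 9.86 V > 0.2 V confirms active-region operation.

I_C ≈ 3.6 mA, V_CE ≈ 9.9 V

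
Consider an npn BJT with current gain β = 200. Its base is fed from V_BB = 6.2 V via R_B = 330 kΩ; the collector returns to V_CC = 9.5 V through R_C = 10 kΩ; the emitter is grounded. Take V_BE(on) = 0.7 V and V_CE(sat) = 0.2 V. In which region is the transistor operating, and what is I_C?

Assume active: I_B = (6.2 − 0.7)/330 = 0.0167 mA, giving I_C = β·I_B = 3.33 mA.
But then V_CE = 9.5 − 3.33×10 = -23.8 V < V_CE(sat) = 0.2 V — impossible in the active region.
So the transistor is saturated. With V_CE = 0.2 V, I_C = (V_CC − 0.2)/R_C = 9.3/10 = 0.93 mA.
Check: β·I_B = 3.33 mA > I_C = 0.93 mA, confirming saturation.

saturation; I_C ≈ 0.93 mA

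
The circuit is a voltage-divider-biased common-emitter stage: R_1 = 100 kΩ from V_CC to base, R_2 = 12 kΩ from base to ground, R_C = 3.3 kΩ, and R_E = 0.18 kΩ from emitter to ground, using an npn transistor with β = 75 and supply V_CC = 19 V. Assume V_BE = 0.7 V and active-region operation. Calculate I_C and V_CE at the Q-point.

I_C ≈ 4.1 mA, V_CE ≈ 4.7 V

Thevenize the base divider: V_Th = V_CC·R_2/(R_1+R_2) = 19×12/112 = 2.04 V, R_Th = R_1‖R_2 = 10.7 kΩ.
Base-emitter loop: V_Th = I_B·R_Th + V_BE + (β+1)I_B·R_E, so I_B = (2.04 − 0.7) / (10.7 + 76×0.18) = 0.0548 mA.
I_C = β·I_B = 75×0.0548 = 4.11 mA, and I_E = (β+1)I_B = 4.16 mA.
V_CE = V_CC − I_C·R_C − I_E·R_E = 19 − 4.11×3.3 − 4.16×0.18 = 4.7 V.
V_CE = 4.7 V > 0.2 V confirms active-region operation.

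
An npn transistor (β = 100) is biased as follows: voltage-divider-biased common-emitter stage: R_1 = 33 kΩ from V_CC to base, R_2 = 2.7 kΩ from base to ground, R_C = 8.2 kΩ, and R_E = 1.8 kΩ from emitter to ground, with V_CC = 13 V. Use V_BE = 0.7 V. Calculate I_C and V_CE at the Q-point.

I_C ≈ 0.15 mA, V_CE ≈ 11 V

Thevenize the base divider: V_Th = V_CC·R_2/(R_1+R_2) = 13×2.7/35.7 = 0.983 V, R_Th = R_1‖R_2 = 2.5 kΩ.
Base-emitter loop: V_Th = I_B·R_Th + V_BE + (β+1)I_B·R_E, so I_B = (0.983 − 0.7) / (2.5 + 101×1.8) = 0.00154 mA.
I_C = β·I_B = 100×0.00154 = 0.154 mA, and I_E = (β+1)I_B = 0.155 mA.
V_CE = V_CC − I_C·R_C − I_E·R_E = 13 − 0.154×8.2 − 0.155×1.8 = 11.5 V.
V_CE = 11.5 V > 0.2 V confirms active-region operation.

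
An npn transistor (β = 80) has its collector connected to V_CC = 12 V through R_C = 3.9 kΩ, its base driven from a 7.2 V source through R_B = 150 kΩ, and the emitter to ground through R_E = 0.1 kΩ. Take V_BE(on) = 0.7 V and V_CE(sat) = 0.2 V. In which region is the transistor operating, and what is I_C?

saturation; I_C ≈ 2.9 mA

Assume active: I_B = (7.2 − 0.7)/(150 + 81×0.1) = 0.0411 mA, I_C = β·I_B = 3.29 mA.
Then V_CE = 12 − 3.29×3.9 − 3.33×0.1 = -1.16 V < 0.2 V — the active assumption fails.
Re-solve with V_CE = 0.2 V. KCL at the emitter: V_E/R_E = (V_BB−0.7−V_E)/R_B + (V_CC−0.2−V_E)/R_C, giving V_E = 0.299 V.
I_C = (V_CC − 0.2 − V_E)/R_C = (11.8 − 0.299)/3.9 = 2.95 mA.
Check: I_B = (6.5 − 0.299)/150 = 0.0413 mA, and β·I_B = 3.31 mA > I_C, confirming saturation.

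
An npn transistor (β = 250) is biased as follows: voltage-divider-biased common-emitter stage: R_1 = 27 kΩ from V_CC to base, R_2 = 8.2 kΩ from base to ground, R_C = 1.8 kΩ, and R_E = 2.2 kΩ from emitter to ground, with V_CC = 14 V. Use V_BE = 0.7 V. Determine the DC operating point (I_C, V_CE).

Thevenize the base divider: V_Th = V_CC·R_2/(R_1+R_2) = 14×8.2/35.2 = 3.26 V, R_Th = R_1‖R_2 = 6.29 kΩ.
Base-emitter loop: V_Th = I_B·R_Th + V_BE + (β+1)I_B·R_E, so I_B = (3.26 − 0.7) / (6.29 + 251×2.2) = 0.00459 mA.
I_C = β·I_B = 250×0.00459 = 1.15 mA, and I_E = (β+1)I_B = 1.15 mA.
V_CE = V_CC − I_C·R_C − I_E·R_E = 14 − 1.15×1.8 − 1.15×2.2 = 9.4 V.
V_CE = 9.4 V > 0.2 V confirms active-region operation.

I_C ≈ 1.1 mA, V_CE ≈ 9.4 V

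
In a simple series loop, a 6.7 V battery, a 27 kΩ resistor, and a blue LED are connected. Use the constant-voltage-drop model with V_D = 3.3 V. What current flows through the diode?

KVL around the loop: 6.7 = V_D + I·R = 3.3 + I × 27 kΩ.
So I = (6.7 − 3.3) / 27 kΩ = 3.4 / 27 = 0.126 mA.

I ≈ 0.13 mA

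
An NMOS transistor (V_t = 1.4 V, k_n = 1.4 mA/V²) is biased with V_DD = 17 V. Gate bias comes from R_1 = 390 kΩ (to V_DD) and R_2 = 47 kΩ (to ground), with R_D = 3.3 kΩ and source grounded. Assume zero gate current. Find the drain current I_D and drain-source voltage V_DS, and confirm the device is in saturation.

V_G = V_DD·R_2/(R_1+R_2) = 17×47/437 = 1.83 V. With the source grounded, V_GS = V_G = 1.83 V.
Assume saturation: I_D = (k_n/2)(V_GS − V_t)² = (1.4/2)×(1.83 − 1.4)² = 0.7×0.428² = 0.128 mA.
V_DS = V_DD − I_D·R_D = 17 − 0.128×3.3 = 16.6 V.
Saturation requires V_DS ≥ V_GS − V_t = 0.428 V; 16.6 ≥ 0.428 ✓.

I_D ≈ 0.13 mA, V_DS ≈ 17 V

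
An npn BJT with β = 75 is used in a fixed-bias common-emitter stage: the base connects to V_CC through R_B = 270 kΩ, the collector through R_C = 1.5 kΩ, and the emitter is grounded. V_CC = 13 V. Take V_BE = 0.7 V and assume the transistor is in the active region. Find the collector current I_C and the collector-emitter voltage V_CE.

I_C ≈ 3.4 mA, V_CE ≈ 7.9 V

Base loop: V_CC = I_B·R_B + V_BE, so I_B = (13 − 0.7)/270 kΩ = 0.0456 mA.
In the active region I_C = β·I_B = 75 × 0.0456 = 3.42 mA.
Collector loop: V_CE = V_CC − I_C·R_C = 13 − 3.42×1.5 = 7.88 V.
Since V_CE = 7.88 V > V_CE(sat) ≈ 0.2 V, the transistor is in the active region as assumed.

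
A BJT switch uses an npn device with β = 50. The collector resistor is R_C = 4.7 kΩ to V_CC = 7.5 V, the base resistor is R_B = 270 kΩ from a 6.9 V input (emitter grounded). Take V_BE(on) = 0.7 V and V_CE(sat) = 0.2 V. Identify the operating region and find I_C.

active; I_C ≈ 1.1 mA

Assume active. Base-emitter loop: I_B = (V_BB − V_BE)/R_B = (6.9 − 0.7)/270 = 0.023 mA.
I_C = β·I_B = 50×0.023 = 1.15 mA.
V_CE = V_CC − I_C·R_C = 7.5 − 1.15×4.7 = 2.1 V > V_CE(sat), so the active-region assumption holds.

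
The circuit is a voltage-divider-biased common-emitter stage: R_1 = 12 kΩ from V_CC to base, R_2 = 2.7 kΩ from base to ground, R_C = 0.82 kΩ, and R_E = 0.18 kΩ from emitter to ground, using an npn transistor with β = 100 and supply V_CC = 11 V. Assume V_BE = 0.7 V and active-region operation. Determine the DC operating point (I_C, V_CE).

Thevenize the base divider: V_Th = V_CC·R_2/(R_1+R_2) = 11×2.7/14.7 = 2.02 V, R_Th = R_1‖R_2 = 2.2 kΩ.
Base-emitter loop: V_Th = I_B·R_Th + V_BE + (β+1)I_B·R_E, so I_B = (2.02 − 0.7) / (2.2 + 101×0.18) = 0.0648 mA.
I_C = β·I_B = 100×0.0648 = 6.48 mA, and I_E = (β+1)I_B = 6.54 mA.
V_CE = V_CC − I_C·R_C − I_E·R_E = 11 − 6.48×0.82 − 6.54×0.18 = 4.51 V.
V_CE = 4.51 V > 0.2 V confirms active-region operation.

I_C ≈ 6.5 mA, V_CE ≈ 4.5 V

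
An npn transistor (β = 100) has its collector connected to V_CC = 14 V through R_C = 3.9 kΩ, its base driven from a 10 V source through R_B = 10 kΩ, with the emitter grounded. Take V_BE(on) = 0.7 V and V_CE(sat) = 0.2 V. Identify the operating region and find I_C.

Assume active: I_B = (10 − 0.7)/10 = 0.93 mA, giving I_C = β·I_B = 93 mA.
But then V_CE = 14 − 93×3.9 = -349 V < V_CE(sat) = 0.2 V — impossible in the active region.
So the transistor is saturated. With V_CE = 0.2 V, I_C = (V_CC − 0.2)/R_C = 13.8/3.9 = 3.54 mA.
Check: β·I_B = 93 mA > I_C = 3.54 mA, confirming saturation.

saturation; I_C ≈ 3.5 mA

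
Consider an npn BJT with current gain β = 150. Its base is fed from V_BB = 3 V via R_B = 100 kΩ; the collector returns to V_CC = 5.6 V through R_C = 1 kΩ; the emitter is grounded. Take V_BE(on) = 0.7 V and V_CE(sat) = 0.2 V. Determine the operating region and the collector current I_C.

Assume active. Base-emitter loop: I_B = (V_BB − V_BE)/R_B = (3 − 0.7)/100 = 0.023 mA.
I_C = β·I_B = 150×0.023 = 3.45 mA.
V_CE = V_CC − I_C·R_C = 5.6 − 3.45×1 = 2.15 V > V_CE(sat), so the active-region assumption holds.

active; I_C ≈ 3.4 mA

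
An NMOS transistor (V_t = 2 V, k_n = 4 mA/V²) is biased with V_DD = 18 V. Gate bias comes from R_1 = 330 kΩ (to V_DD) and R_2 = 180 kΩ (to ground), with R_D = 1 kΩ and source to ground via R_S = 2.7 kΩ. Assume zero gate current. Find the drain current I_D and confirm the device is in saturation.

I_D ≈ 1.3 mA

V_G = V_DD·R_2/(R_1+R_2) = 18×180/510 = 6.35 V.
Assume saturation: I_D = (k_n/2)(V_GS − V_t)² with V_GS = V_G − I_D·R_S = 6.35 − 2.7·I_D.
Substituting gives 14.6·I_D² − 48·I_D + 37.9 = 0, with roots I_D = 1.31 or 1.98 mA.
The root I_D = 1.98 mA gives V_GS = 1 V ≤ V_t, so take I_D = 1.31 mA.
Then V_GS = 2.81 V and V_DS = V_DD − I_D(R_D+R_S) = 18 − 1.31×3.7 = 13.1 V.
Saturation requires V_DS ≥ V_GS − V_t = 0.81 V; 13.1 ≥ 0.81 ✓.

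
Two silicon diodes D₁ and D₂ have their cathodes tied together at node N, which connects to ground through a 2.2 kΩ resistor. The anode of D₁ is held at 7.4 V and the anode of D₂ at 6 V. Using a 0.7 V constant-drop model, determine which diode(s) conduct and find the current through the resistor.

Assume both conduct. Then node N would need to be at both 7.4−0.7 = 6.7 V and 6−0.7 = 5.3 V, which is impossible.
Assume only D₁ conducts: V_N = 7.4 − 0.7 = 6.7 V, so I_R = 6.7/2.2 = 3.05 mA.
Check D₂: its anode-to-cathode voltage is 6 − 6.7 = -0.7 V < 0.7 V, so it is off. The assumption is consistent.

Only D₁ conducts; I_R ≈ 3 mA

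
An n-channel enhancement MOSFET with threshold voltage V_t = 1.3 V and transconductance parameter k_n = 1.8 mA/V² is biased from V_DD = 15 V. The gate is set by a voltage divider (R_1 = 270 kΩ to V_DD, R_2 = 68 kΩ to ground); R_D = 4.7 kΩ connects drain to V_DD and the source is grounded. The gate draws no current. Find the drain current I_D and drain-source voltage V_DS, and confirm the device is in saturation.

V_G = V_DD·R_2/(R_1+R_2) = 15×68/338 = 3.02 V. With the source grounded, V_GS = V_G = 3.02 V.
Assume saturation: I_D = (k_n/2)(V_GS − V_t)² = (1.8/2)×(3.02 − 1.3)² = 0.9×1.72² = 2.66 mA.
V_DS = V_DD − I_D·R_D = 15 − 2.66×4.7 = 2.52 V.
Saturation requires V_DS ≥ V_GS − V_t = 1.72 V; 2.52 ≥ 1.72 ✓.

I_D ≈ 2.7 mA, V_DS ≈ 2.5 V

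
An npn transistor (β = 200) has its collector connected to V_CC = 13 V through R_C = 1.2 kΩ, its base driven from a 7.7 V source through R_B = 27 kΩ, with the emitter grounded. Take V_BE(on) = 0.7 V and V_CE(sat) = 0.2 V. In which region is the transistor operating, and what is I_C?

Assume active: I_B = (7.7 − 0.7)/27 = 0.259 mA, giving I_C = β·I_B = 51.9 mA.
But then V_CE = 13 − 51.9×1.2 = -49.2 V < V_CE(sat) = 0.2 V — impossible in the active region.
So the transistor is saturated. With V_CE = 0.2 V, I_C = (V_CC − 0.2)/R_C = 12.8/1.2 = 10.7 mA.
Check: β·I_B = 51.9 mA > I_C = 10.7 mA, confirming saturation.

saturation; I_C ≈ 11 mA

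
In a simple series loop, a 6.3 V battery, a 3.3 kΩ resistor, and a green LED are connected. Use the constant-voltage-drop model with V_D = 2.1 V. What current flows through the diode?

KVL around the loop: 6.3 = V_D + I·R = 2.1 + I × 3.3 kΩ.
So I = (6.3 − 2.1) / 3.3 kΩ = 4.2 / 3.3 = 1.27 mA.

I ≈ 1.3 mA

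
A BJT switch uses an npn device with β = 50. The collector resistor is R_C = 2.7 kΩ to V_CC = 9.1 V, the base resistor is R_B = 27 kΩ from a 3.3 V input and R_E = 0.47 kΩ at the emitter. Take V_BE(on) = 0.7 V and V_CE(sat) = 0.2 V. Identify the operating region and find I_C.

active; I_C ≈ 2.6 mA

Assume active. Base-emitter loop: I_B = (V_BB − V_BE)/(R_B + (β+1)R_E) = (3.3 − 0.7)/(27 + 51×0.47) = 0.051 mA.
I_C = β·I_B = 50×0.051 = 2.55 mA.
V_CE = V_CC − I_C·R_C − I_E·R_E = 9.1 − 2.55×2.7 − 2.6×0.47 = 0.991 V > V_CE(sat), so the active-region assumption holds.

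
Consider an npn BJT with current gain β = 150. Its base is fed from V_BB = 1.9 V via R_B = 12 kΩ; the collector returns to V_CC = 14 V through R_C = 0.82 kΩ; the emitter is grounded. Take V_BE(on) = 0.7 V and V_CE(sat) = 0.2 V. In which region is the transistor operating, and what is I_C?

active; I_C ≈ 15 mA

Assume active. Base-emitter loop: I_B = (V_BB − V_BE)/R_B = (1.9 − 0.7)/12 = 0.1 mA.
I_C = β·I_B = 150×0.1 = 15 mA.
V_CE = V_CC − I_C·R_C = 14 − 15×0.82 = 1.7 V > V_CE(sat), so the active-region assumption holds.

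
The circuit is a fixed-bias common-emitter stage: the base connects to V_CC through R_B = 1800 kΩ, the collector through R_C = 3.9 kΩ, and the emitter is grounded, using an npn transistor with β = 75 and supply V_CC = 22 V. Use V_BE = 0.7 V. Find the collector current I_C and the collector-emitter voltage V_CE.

Base loop: V_CC = I_B·R_B + V_BE, so I_B = (22 − 0.7)/1800 kΩ = 0.0118 mA.
In the active region I_C = β·I_B = 75 × 0.0118 = 0.888 mA.
Collector loop: V_CE = V_CC − I_C·R_C = 22 − 0.888×3.9 = 18.5 V.
Since V_CE = 18.5 V > V_CE(sat) ≈ 0.2 V, the transistor is in the active region as assumed.

I_C ≈ 0.89 mA, V_CE ≈ 19 V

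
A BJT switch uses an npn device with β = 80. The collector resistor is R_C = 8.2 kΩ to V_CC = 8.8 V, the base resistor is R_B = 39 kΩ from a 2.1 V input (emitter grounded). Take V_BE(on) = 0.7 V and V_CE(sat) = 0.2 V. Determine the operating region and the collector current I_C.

saturation; I_C ≈ 1 mA

Assume active: I_B = (2.1 − 0.7)/39 = 0.0359 mA, giving I_C = β·I_B = 2.87 mA.
But then V_CE = 8.8 − 2.87×8.2 = -14.7 V < V_CE(sat) = 0.2 V — impossible in the active region.
So the transistor is saturated. With V_CE = 0.2 V, I_C = (V_CC − 0.2)/R_C = 8.6/8.2 = 1.05 mA.
Check: β·I_B = 2.87 mA > I_C = 1.05 mA, confirming saturation.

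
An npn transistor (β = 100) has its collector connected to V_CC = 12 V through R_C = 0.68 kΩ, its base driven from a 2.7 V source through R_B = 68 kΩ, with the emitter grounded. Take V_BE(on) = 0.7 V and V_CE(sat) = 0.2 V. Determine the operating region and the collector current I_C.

active; I_C ≈ 2.9 mA

Assume active. Base-emitter loop: I_B = (V_BB − V_BE)/R_B = (2.7 − 0.7)/68 = 0.0294 mA.
I_C = β·I_B = 100×0.0294 = 2.94 mA.
V_CE = V_CC − I_C·R_C = 12 − 2.94×0.68 = 10 V > V_CE(sat), so the active-region assumption holds.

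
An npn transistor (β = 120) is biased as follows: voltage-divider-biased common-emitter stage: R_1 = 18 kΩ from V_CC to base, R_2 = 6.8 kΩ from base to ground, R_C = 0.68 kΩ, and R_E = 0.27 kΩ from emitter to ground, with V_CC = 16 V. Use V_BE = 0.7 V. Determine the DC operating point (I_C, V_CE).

Thevenize the base divider: V_Th = V_CC·R_2/(R_1+R_2) = 16×6.8/24.8 = 4.39 V, R_Th = R_1‖R_2 = 4.94 kΩ.
Base-emitter loop: V_Th = I_B·R_Th + V_BE + (β+1)I_B·R_E, so I_B = (4.39 − 0.7) / (4.94 + 121×0.27) = 0.098 mA.
I_C = β·I_B = 120×0.098 = 11.8 mA, and I_E = (β+1)I_B = 11.9 mA.
V_CE = V_CC − I_C·R_C − I_E·R_E = 16 − 11.8×0.68 − 11.9×0.27 = 4.8 V.
V_CE = 4.8 V > 0.2 V confirms active-region operation.

I_C ≈ 12 mA, V_CE ≈ 4.8 V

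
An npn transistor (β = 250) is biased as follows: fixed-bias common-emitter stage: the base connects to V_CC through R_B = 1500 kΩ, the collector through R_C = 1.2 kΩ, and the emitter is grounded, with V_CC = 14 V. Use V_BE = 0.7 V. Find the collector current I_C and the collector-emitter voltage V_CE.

I_C ≈ 2.2 mA, V_CE ≈ 11 V

Base loop: V_CC = I_B·R_B + V_BE, so I_B = (14 − 0.7)/1500 kΩ = 0.00887 mA.
In the active region I_C = β·I_B = 250 × 0.00887 = 2.22 mA.
Collector loop: V_CE = V_CC − I_C·R_C = 14 − 2.22×1.2 = 11.3 V.
Since V_CE = 11.3 V > V_CE(sat) ≈ 0.2 V, the transistor is in the active region as assumed.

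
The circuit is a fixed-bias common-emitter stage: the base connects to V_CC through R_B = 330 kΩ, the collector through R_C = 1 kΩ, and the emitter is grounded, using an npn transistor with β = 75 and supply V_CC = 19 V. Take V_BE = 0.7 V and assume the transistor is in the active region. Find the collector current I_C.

Base loop: V_CC = I_B·R_B + V_BE, so I_B = (19 − 0.7)/330 kΩ = 0.0555 mA.
In the active region I_C = β·I_B = 75 × 0.0555 = 4.16 mA.
Collector loop: V_CE = V_CC − I_C·R_C = 19 − 4.16×1 = 14.8 V.
Since V_CE = 14.8 V > V_CE(sat) ≈ 0.2 V, the transistor is in the active region as assumed.

I_C ≈ 4.2 mA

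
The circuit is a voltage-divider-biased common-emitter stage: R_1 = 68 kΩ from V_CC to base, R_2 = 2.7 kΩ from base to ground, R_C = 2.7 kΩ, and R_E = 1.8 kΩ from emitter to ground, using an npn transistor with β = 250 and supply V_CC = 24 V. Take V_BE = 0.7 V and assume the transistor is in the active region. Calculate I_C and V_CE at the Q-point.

I_C ≈ 0.12 mA, V_CE ≈ 23 V

Thevenize the base divider: V_Th = V_CC·R_2/(R_1+R_2) = 24×2.7/70.7 = 0.917 V, R_Th = R_1‖R_2 = 2.6 kΩ.
Base-emitter loop: V_Th = I_B·R_Th + V_BE + (β+1)I_B·R_E, so I_B = (0.917 − 0.7) / (2.6 + 251×1.8) = 0.000477 mA.
I_C = β·I_B = 250×0.000477 = 0.119 mA, and I_E = (β+1)I_B = 0.12 mA.
V_CE = V_CC − I_C·R_C − I_E·R_E = 24 − 0.119×2.7 − 0.12×1.8 = 23.5 V.
V_CE = 23.5 V > 0.2 V confirms active-region operation.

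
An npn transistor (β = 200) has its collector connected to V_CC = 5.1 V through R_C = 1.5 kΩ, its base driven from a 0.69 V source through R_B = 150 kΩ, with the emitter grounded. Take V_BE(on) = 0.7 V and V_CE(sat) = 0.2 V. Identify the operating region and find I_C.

V_BB = 0.69 V ≤ V_BE(on) = 0.7 V, so the base-emitter junction is not forward biased.
The transistor is in cutoff: I_B = I_C = 0.

cutoff; I_C ≈ 0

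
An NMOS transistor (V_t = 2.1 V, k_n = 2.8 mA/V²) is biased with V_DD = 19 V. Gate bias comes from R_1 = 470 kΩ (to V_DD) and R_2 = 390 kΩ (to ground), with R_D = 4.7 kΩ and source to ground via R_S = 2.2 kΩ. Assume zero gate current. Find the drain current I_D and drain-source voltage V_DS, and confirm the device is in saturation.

V_G = V_DD·R_2/(R_1+R_2) = 19×390/860 = 8.62 V.
Assume saturation: I_D = (k_n/2)(V_GS − V_t)² with V_GS = V_G − I_D·R_S = 8.62 − 2.2·I_D.
Substituting gives 6.78·I_D² − 41.1·I_D + 59.4 = 0, with roots I_D = 2.37 or 3.7 mA.
The root I_D = 3.7 mA gives V_GS = 0.474 V ≤ V_t, so take I_D = 2.37 mA.
Then V_GS = 3.4 V and V_DS = V_DD − I_D(R_D+R_S) = 19 − 2.37×6.9 = 2.64 V.
Saturation requires V_DS ≥ V_GS − V_t = 1.3 V; 2.64 ≥ 1.3 ✓.

I_D ≈ 2.4 mA, V_DS ≈ 2.6 V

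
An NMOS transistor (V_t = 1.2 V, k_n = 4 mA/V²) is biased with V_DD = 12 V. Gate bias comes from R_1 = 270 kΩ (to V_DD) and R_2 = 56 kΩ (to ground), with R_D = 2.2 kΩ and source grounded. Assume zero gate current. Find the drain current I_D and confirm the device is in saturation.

I_D ≈ 1.5 mA

V_G = V_DD·R_2/(R_1+R_2) = 12×56/326 = 2.06 V. With the source grounded, V_GS = V_G = 2.06 V.
Assume saturation: I_D = (k_n/2)(V_GS − V_t)² = (4/2)×(2.06 − 1.2)² = 2×0.861² = 1.48 mA.
V_DS = V_DD − I_D·R_D = 12 − 1.48×2.2 = 8.74 V.
Saturation requires V_DS ≥ V_GS − V_t = 0.861 V; 8.74 ≥ 0.861 ✓.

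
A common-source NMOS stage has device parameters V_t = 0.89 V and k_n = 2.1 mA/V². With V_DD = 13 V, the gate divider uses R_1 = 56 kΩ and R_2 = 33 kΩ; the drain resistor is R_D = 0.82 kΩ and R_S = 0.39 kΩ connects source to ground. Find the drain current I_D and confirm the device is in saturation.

V_G = V_DD·R_2/(R_1+R_2) = 13×33/89 = 4.82 V.
Assume saturation: I_D = (k_n/2)(V_GS − V_t)² with V_GS = V_G − I_D·R_S = 4.82 − 0.39·I_D.
Substituting gives 0.16·I_D² − 4.22·I_D + 16.2 = 0, with roots I_D = 4.67 or 21.7 mA.
The root I_D = 21.7 mA gives V_GS = -3.66 V ≤ V_t, so take I_D = 4.67 mA.
Then V_GS = 3 V and V_DS = V_DD − I_D(R_D+R_S) = 13 − 4.67×1.21 = 7.35 V.
Saturation requires V_DS ≥ V_GS − V_t = 2.11 V; 7.35 ≥ 2.11 ✓.

I_D ≈ 4.7 mA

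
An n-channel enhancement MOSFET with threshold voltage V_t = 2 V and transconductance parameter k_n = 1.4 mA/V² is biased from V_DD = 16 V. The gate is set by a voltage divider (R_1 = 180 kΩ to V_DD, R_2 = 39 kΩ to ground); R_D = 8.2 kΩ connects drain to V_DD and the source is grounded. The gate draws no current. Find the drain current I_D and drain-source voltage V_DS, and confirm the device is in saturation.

I_D ≈ 0.5 mA, V_DS ≈ 12 V

V_G = V_DD·R_2/(R_1+R_2) = 16×39/219 = 2.85 V. With the source grounded, V_GS = V_G = 2.85 V.
Assume saturation: I_D = (k_n/2)(V_GS − V_t)² = (1.4/2)×(2.85 − 2)² = 0.7×0.849² = 0.505 mA.
V_DS = V_DD − I_D·R_D = 16 − 0.505×8.2 = 11.9 V.
Saturation requires V_DS ≥ V_GS − V_t = 0.849 V; 11.9 ≥ 0.849 ✓.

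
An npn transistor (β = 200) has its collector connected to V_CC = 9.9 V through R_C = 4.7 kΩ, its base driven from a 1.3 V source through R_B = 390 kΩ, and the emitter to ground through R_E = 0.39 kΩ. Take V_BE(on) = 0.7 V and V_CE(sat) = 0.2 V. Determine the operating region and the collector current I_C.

Assume active. Base-emitter loop: I_B = (V_BB − V_BE)/(R_B + (β+1)R_E) = (1.3 − 0.7)/(390 + 201×0.39) = 0.00128 mA.
I_C = β·I_B = 200×0.00128 = 0.256 mA.
V_CE = V_CC − I_C·R_C − I_E·R_E = 9.9 − 0.256×4.7 − 0.257×0.39 = 8.6 V > V_CE(sat), so the active-region assumption holds.

active; I_C ≈ 0.26 mA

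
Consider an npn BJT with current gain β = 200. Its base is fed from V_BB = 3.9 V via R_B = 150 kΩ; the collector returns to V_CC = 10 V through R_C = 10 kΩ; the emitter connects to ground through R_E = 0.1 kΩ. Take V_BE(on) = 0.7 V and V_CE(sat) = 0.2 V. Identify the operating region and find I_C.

saturation; I_C ≈ 0.97 mA

Assume active: I_B = (3.9 − 0.7)/(150 + 201×0.1) = 0.0188 mA, I_C = β·I_B = 3.76 mA.
Then V_CE = 10 − 3.76×10 − 3.78×0.1 = -28 V < 0.2 V — the active assumption fails.
Re-solve with V_CE = 0.2 V. KCL at the emitter: V_E/R_E = (V_BB−0.7−V_E)/R_B + (V_CC−0.2−V_E)/R_C, giving V_E = 0.0991 V.
I_C = (V_CC − 0.2 − V_E)/R_C = (9.8 − 0.0991)/10 = 0.97 mA.
Check: I_B = (3.2 − 0.0991)/150 = 0.0207 mA, and β·I_B = 4.13 mA > I_C, confirming saturation.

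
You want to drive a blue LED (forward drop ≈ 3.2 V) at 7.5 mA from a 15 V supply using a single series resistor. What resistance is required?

R ≈ 1.6 kΩ

The resistor drops V_S − V_D = 15 − 3.2 = 11.8 V at 7.5 mA.
R = 11.8 V / 7.5 mA = 1.57 kΩ.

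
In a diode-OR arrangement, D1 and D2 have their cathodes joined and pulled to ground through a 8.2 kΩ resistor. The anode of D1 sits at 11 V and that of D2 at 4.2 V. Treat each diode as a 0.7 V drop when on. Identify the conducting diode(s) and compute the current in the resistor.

Assume both conduct. Then node N would need to be at both 11−0.7 = 10.3 V and 4.2−0.7 = 3.5 V, which is impossible.
Assume only D1 conducts: V_N = 11 − 0.7 = 10.3 V, so I_R = 10.3/8.2 = 1.26 mA.
Check D2: its anode-to-cathode voltage is 4.2 − 10.3 = -6.1 V < 0.7 V, so it is off. The assumption is consistent.

Only D1 conducts; I_R ≈ 1.3 mA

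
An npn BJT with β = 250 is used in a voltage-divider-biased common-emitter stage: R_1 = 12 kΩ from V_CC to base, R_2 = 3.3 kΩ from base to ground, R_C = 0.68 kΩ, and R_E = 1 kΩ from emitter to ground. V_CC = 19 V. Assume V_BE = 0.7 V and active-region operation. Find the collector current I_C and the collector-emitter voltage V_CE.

I_C ≈ 3.3 mA, V_CE ≈ 13 V

Thevenize the base divider: V_Th = V_CC·R_2/(R_1+R_2) = 19×3.3/15.3 = 4.1 V, R_Th = R_1‖R_2 = 2.59 kΩ.
Base-emitter loop: V_Th = I_B·R_Th + V_BE + (β+1)I_B·R_E, so I_B = (4.1 − 0.7) / (2.59 + 251×1) = 0.0134 mA.
I_C = β·I_B = 250×0.0134 = 3.35 mA, and I_E = (β+1)I_B = 3.36 mA.
V_CE = V_CC − I_C·R_C − I_E·R_E = 19 − 3.35×0.68 − 3.36×1 = 13.4 V.
V_CE = 13.4 V > 0.2 V confirms active-region operation.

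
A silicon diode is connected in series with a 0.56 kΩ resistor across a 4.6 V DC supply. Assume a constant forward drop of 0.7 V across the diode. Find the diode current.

I ≈ 7 mA

KVL around the loop: 4.6 = V_D + I·R = 0.7 + I × 0.56 kΩ.
So I = (4.6 − 0.7) / 0.56 kΩ = 3.9 / 0.56 = 6.96 mA.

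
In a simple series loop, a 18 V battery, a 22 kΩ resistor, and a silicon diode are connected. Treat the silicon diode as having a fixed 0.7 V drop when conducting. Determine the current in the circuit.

I ≈ 0.79 mA

KVL around the loop: 18 = V_D + I·R = 0.7 + I × 22 kΩ.
So I = (18 − 0.7) / 22 kΩ = 17.3 / 22 = 0.786 mA.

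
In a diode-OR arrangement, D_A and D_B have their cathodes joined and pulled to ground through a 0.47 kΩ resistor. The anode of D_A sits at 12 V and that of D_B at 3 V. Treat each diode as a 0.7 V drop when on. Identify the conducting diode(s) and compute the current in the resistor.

Assume both conduct. Then node N would need to be at both 12−0.7 = 11.3 V and 3−0.7 = 2.3 V, which is impossible.
Assume only D_A conducts: V_N = 12 − 0.7 = 11.3 V, so I_R = 11.3/0.47 = 24 mA.
Check D_B: its anode-to-cathode voltage is 3 − 11.3 = -8.3 V < 0.7 V, so it is off. The assumption is consistent.

Only D_A conducts; I_R ≈ 24 mA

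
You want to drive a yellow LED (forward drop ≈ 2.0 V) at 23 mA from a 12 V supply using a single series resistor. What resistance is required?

The resistor drops V_S − V_D = 12 − 2.0 = 10 V at 23 mA.
R = 10 V / 23 mA = 0.435 kΩ.

R ≈ 0.43 kΩ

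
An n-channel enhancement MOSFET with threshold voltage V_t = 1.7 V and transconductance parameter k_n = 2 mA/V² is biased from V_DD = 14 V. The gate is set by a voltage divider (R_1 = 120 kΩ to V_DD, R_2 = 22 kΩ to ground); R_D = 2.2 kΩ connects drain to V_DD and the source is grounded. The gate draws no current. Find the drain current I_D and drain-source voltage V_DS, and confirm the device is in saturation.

V_G = V_DD·R_2/(R_1+R_2) = 14×22/142 = 2.17 V. With the source grounded, V_GS = V_G = 2.17 V.
Assume saturation: I_D = (k_n/2)(V_GS − V_t)² = (2/2)×(2.17 − 1.7)² = 1×0.469² = 0.22 mA.
V_DS = V_DD − I_D·R_D = 14 − 0.22×2.2 = 13.5 V.
Saturation requires V_DS ≥ V_GS − V_t = 0.469 V; 13.5 ≥ 0.469 ✓.

I_D ≈ 0.22 mA, V_DS ≈ 14 V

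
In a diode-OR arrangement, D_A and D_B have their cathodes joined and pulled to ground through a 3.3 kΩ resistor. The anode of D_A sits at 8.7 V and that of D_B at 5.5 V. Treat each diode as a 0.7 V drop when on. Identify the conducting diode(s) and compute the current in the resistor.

Only D_A conducts; I_R ≈ 2.4 mA

Assume both conduct. Then node N would need to be at both 8.7−0.7 = 8 V and 5.5−0.7 = 4.8 V, which is impossible.
Assume only D_A conducts: V_N = 8.7 − 0.7 = 8 V, so I_R = 8/3.3 = 2.42 mA.
Check D_B: its anode-to-cathode voltage is 5.5 − 8 = -2.5 V < 0.7 V, so it is off. The assumption is consistent.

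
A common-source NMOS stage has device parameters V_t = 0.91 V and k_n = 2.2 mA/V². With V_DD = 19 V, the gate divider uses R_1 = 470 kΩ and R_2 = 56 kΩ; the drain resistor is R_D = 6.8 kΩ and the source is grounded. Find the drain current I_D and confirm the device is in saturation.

I_D ≈ 1.4 mA

V_G = V_DD·R_2/(R_1+R_2) = 19×56/526 = 2.02 V. With the source grounded, V_GS = V_G = 2.02 V.
Assume saturation: I_D = (k_n/2)(V_GS − V_t)² = (2.2/2)×(2.02 − 0.91)² = 1.1×1.11² = 1.36 mA.
V_DS = V_DD − I_D·R_D = 19 − 1.36×6.8 = 9.74 V.
Saturation requires V_DS ≥ V_GS − V_t = 1.11 V; 9.74 ≥ 1.11 ✓.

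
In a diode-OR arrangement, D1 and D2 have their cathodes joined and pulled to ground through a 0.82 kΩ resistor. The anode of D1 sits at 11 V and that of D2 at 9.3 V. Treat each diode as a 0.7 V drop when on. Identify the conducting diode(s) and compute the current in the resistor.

Assume both conduct. Then node N would need to be at both 11−0.7 = 10.3 V and 9.3−0.7 = 8.6 V, which is impossible.
Assume only D1 conducts: V_N = 11 − 0.7 = 10.3 V, so I_R = 10.3/0.82 = 12.6 mA.
Check D2: its anode-to-cathode voltage is 9.3 − 10.3 = -1 V < 0.7 V, so it is off. The assumption is consistent.

Only D1 conducts; I_R ≈ 13 mA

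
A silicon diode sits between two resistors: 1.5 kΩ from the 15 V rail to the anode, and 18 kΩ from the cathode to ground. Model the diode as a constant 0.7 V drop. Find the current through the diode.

I ≈ 0.73 mA

The two resistors are in series with the diode, so KVL gives 15 = I·1.5 + 0.7 + I·18.
I = (15 − 0.7) / (1.5 + 18) kΩ = 14.3 / 19.5 = 0.733 mA.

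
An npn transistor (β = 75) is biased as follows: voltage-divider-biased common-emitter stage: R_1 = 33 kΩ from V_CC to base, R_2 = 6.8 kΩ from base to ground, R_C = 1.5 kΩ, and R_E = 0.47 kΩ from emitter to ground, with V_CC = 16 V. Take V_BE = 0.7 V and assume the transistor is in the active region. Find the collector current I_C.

I_C ≈ 3.7 mA

Thevenize the base divider: V_Th = V_CC·R_2/(R_1+R_2) = 16×6.8/39.8 = 2.73 V, R_Th = R_1‖R_2 = 5.64 kΩ.
Base-emitter loop: V_Th = I_B·R_Th + V_BE + (β+1)I_B·R_E, so I_B = (2.73 − 0.7) / (5.64 + 76×0.47) = 0.0492 mA.
I_C = β·I_B = 75×0.0492 = 3.69 mA, and I_E = (β+1)I_B = 3.74 mA.
V_CE = V_CC − I_C·R_C − I_E·R_E = 16 − 3.69×1.5 − 3.74×0.47 = 8.71 V.
V_CE = 8.71 V > 0.2 V confirms active-region operation.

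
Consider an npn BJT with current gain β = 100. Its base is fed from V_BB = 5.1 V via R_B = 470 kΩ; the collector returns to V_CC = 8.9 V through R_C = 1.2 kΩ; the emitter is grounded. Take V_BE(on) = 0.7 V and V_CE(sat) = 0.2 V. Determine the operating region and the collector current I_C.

Assume active. Base-emitter loop: I_B = (V_BB − V_BE)/R_B = (5.1 − 0.7)/470 = 0.00936 mA.
I_C = β·I_B = 100×0.00936 = 0.936 mA.
V_CE = V_CC − I_C·R_C = 8.9 − 0.936×1.2 = 7.78 V > V_CE(sat), so the active-region assumption holds.

active; I_C ≈ 0.94 mA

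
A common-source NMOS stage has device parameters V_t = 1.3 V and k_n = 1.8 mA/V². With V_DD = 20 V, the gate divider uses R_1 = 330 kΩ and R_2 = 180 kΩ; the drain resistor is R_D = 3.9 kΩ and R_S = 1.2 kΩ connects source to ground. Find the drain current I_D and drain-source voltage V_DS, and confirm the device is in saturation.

I_D ≈ 3.2 mA, V_DS ≈ 3.6 V

V_G = V_DD·R_2/(R_1+R_2) = 20×180/510 = 7.06 V.
Assume saturation: I_D = (k_n/2)(V_GS − V_t)² with V_GS = V_G − I_D·R_S = 7.06 − 1.2·I_D.
Substituting gives 1.3·I_D² − 13.4·I_D + 29.8 = 0, with roots I_D = 3.22 or 7.15 mA.
The root I_D = 7.15 mA gives V_GS = -1.52 V ≤ V_t, so take I_D = 3.22 mA.
Then V_GS = 3.19 V and V_DS = V_DD − I_D(R_D+R_S) = 20 − 3.22×5.1 = 3.57 V.
Saturation requires V_DS ≥ V_GS − V_t = 1.89 V; 3.57 ≥ 1.89 ✓.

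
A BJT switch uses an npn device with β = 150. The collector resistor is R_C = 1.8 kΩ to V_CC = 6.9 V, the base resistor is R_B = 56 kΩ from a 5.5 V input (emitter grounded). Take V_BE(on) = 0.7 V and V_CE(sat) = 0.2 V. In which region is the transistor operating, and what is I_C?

saturation; I_C ≈ 3.7 mA

Assume active: I_B = (5.5 − 0.7)/56 = 0.0857 mA, giving I_C = β·I_B = 12.9 mA.
But then V_CE = 6.9 − 12.9×1.8 = -16.2 V < V_CE(sat) = 0.2 V — impossible in the active region.
So the transistor is saturated. With V_CE = 0.2 V, I_C = (V_CC − 0.2)/R_C = 6.7/1.8 = 3.72 mA.
Check: β·I_B = 12.9 mA > I_C = 3.72 mA, confirming saturation.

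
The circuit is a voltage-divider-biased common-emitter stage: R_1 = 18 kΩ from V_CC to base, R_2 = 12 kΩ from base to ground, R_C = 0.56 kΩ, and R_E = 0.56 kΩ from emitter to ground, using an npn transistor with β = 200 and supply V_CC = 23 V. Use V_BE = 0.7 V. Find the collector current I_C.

I_C ≈ 14 mA

Thevenize the base divider: V_Th = V_CC·R_2/(R_1+R_2) = 23×12/30 = 9.2 V, R_Th = R_1‖R_2 = 7.2 kΩ.
Base-emitter loop: V_Th = I_B·R_Th + V_BE + (β+1)I_B·R_E, so I_B = (9.2 − 0.7) / (7.2 + 201×0.56) = 0.071 mA.
I_C = β·I_B = 200×0.071 = 14.2 mA, and I_E = (β+1)I_B = 14.3 mA.
V_CE = V_CC − I_C·R_C − I_E·R_E = 23 − 14.2×0.56 − 14.3×0.56 = 7.06 V.
V_CE = 7.06 V > 0.2 V confirms active-region operation.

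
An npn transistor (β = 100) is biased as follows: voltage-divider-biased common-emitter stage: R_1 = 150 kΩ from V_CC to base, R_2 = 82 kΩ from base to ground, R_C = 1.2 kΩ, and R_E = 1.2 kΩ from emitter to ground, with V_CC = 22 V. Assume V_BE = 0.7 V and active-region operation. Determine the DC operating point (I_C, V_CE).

Thevenize the base divider: V_Th = V_CC·R_2/(R_1+R_2) = 22×82/232 = 7.78 V, R_Th = R_1‖R_2 = 53 kΩ.
Base-emitter loop: V_Th = I_B·R_Th + V_BE + (β+1)I_B·R_E, so I_B = (7.78 − 0.7) / (53 + 101×1.2) = 0.0406 mA.
I_C = β·I_B = 100×0.0406 = 4.06 mA, and I_E = (β+1)I_B = 4.1 mA.
V_CE = V_CC − I_C·R_C − I_E·R_E = 22 − 4.06×1.2 − 4.1×1.2 = 12.2 V.
V_CE = 12.2 V > 0.2 V confirms active-region operation.

I_C ≈ 4.1 mA, V_CE ≈ 12 V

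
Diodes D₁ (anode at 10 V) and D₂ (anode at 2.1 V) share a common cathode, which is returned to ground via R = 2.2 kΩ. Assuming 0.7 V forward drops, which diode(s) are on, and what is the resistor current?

Only D₁ conducts; I_R ≈ 4.2 mA

Assume both conduct. Then node N would need to be at both 10−0.7 = 9.3 V and 2.1−0.7 = 1.4 V, which is impossible.
Assume only D₁ conducts: V_N = 10 − 0.7 = 9.3 V, so I_R = 9.3/2.2 = 4.23 mA.
Check D₂: its anode-to-cathode voltage is 2.1 − 9.3 = -7.2 V < 0.7 V, so it is off. The assumption is consistent.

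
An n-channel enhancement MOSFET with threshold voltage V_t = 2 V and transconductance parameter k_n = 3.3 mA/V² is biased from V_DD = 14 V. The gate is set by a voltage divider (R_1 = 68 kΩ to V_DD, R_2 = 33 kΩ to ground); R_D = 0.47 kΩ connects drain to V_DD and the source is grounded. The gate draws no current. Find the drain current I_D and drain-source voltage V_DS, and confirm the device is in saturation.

I_D ≈ 11 mA, V_DS ≈ 8.9 V

V_G = V_DD·R_2/(R_1+R_2) = 14×33/101 = 4.57 V. With the source grounded, V_GS = V_G = 4.57 V.
Assume saturation: I_D = (k_n/2)(V_GS − V_t)² = (3.3/2)×(4.57 − 2)² = 1.65×2.57² = 10.9 mA.
V_DS = V_DD − I_D·R_D = 14 − 10.9×0.47 = 8.86 V.
Saturation requires V_DS ≥ V_GS − V_t = 2.57 V; 8.86 ≥ 2.57 ✓.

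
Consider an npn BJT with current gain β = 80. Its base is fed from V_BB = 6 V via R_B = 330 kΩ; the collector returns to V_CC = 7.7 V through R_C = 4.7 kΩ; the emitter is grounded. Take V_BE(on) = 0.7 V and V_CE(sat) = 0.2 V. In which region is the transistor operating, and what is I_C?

active; I_C ≈ 1.3 mA

Assume active. Base-emitter loop: I_B = (V_BB − V_BE)/R_B = (6 − 0.7)/330 = 0.0161 mA.
I_C = β·I_B = 80×0.0161 = 1.28 mA.
V_CE = V_CC − I_C·R_C = 7.7 − 1.28×4.7 = 1.66 V > V_CE(sat), so the active-region assumption holds.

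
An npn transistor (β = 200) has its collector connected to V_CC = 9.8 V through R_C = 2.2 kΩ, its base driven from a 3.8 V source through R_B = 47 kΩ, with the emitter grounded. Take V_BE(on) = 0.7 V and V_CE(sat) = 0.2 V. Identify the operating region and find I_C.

saturation; I_C ≈ 4.4 mA

Assume active: I_B = (3.8 − 0.7)/47 = 0.066 mA, giving I_C = β·I_B = 13.2 mA.
But then V_CE = 9.8 − 13.2×2.2 = -19.2 V < V_CE(sat) = 0.2 V — impossible in the active region.
So the transistor is saturated. With V_CE = 0.2 V, I_C = (V_CC − 0.2)/R_C = 9.6/2.2 = 4.36 mA.
Check: β·I_B = 13.2 mA > I_C = 4.36 mA, confirming saturation.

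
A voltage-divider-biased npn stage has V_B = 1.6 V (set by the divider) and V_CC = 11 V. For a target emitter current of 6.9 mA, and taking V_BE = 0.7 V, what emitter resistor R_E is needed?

V_E = V_B − V_BE = 1.6 − 0.7 = 0.9 V.
R_E = V_E / I_E = 0.9 / 6.9 = 0.13 kΩ.

R_E ≈ 0.13 kΩ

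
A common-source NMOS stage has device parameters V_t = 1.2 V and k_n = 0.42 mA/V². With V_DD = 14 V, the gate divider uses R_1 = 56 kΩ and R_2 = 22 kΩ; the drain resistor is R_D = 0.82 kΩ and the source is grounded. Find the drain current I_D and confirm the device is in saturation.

V_G = V_DD·R_2/(R_1+R_2) = 14×22/78 = 3.95 V. With the source grounded, V_GS = V_G = 3.95 V.
Assume saturation: I_D = (k_n/2)(V_GS − V_t)² = (0.42/2)×(3.95 − 1.2)² = 0.21×2.75² = 1.59 mA.
V_DS = V_DD − I_D·R_D = 14 − 1.59×0.82 = 12.7 V.
Saturation requires V_DS ≥ V_GS − V_t = 2.75 V; 12.7 ≥ 2.75 ✓.

I_D ≈ 1.6 mA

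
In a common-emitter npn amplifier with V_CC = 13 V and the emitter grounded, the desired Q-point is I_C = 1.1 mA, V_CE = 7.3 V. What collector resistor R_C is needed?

R_C ≈ 5.2 kΩ

Collector loop: V_CC = I_C·R_C + V_CE.
R_C = (V_CC − V_CE)/I_C = (13 − 7.3)/1.1 = 5.18 kΩ.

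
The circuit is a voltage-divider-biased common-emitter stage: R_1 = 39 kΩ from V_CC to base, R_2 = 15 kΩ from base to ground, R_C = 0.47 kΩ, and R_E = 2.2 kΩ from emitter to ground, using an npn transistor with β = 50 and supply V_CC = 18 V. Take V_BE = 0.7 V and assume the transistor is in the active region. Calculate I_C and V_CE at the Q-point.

Thevenize the base divider: V_Th = V_CC·R_2/(R_1+R_2) = 18×15/54 = 5 V, R_Th = R_1‖R_2 = 10.8 kΩ.
Base-emitter loop: V_Th = I_B·R_Th + V_BE + (β+1)I_B·R_E, so I_B = (5 − 0.7) / (10.8 + 51×2.2) = 0.0349 mA.
I_C = β·I_B = 50×0.0349 = 1.75 mA, and I_E = (β+1)I_B = 1.78 mA.
V_CE = V_CC − I_C·R_C − I_E·R_E = 18 − 1.75×0.47 − 1.78×2.2 = 13.3 V.
V_CE = 13.3 V > 0.2 V confirms active-region operation.

I_C ≈ 1.7 mA, V_CE ≈ 13 V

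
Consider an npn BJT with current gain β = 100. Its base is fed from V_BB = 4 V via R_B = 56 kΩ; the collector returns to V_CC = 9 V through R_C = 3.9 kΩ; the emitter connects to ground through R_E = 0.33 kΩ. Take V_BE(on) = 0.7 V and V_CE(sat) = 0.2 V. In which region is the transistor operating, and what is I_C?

Assume active: I_B = (4 − 0.7)/(56 + 101×0.33) = 0.0369 mA, I_C = β·I_B = 3.69 mA.
Then V_CE = 9 − 3.69×3.9 − 3.73×0.33 = -6.64 V < 0.2 V — the active assumption fails.
Re-solve with V_CE = 0.2 V. KCL at the emitter: V_E/R_E = (V_BB−0.7−V_E)/R_B + (V_CC−0.2−V_E)/R_C, giving V_E = 0.701 V.
I_C = (V_CC − 0.2 − V_E)/R_C = (8.8 − 0.701)/3.9 = 2.08 mA.
Check: I_B = (3.3 − 0.701)/56 = 0.0464 mA, and β·I_B = 4.64 mA > I_C, confirming saturation.

saturation; I_C ≈ 2.1 mA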